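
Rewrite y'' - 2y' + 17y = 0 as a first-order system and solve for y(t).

y(t) = C_1e^(t)cos(4t) + C_2e^(t)sin(4t)

Let x_1 = y, x_2 = y'. Then x_1' = x_2 and x_2' = -17x_1 + 2x_2.
A = [[0,1],[-17,2]]; det(A-λI) = λ^2 - 2λ + 17.
Eigenvalues λ = 1 ± 4i.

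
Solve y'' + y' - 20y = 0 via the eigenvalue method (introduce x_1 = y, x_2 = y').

y(t) = C_1e^(4t) + C_2e^(-5t)

Let x_1 = y, x_2 = y'. Then x_1' = x_2 and x_2' = 20x_1 - x_2.
A = [[0,1],[20,-1]]; det(A-λI) = λ^2 + λ - 20.
Eigenvalues λ = 4, -5 with eigenvectors (1,4), (1,-5).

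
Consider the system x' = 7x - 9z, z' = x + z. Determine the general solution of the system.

x(t) = 3c_1e^(4t) + 3c_2te^(4t) + c_2e^(4t), z(t) = c_1e^(4t) + c_2te^(4t)

Coefficient matrix A = [[7, -9], [1, 1]].
Characteristic polynomial det(A - λI) = λ^2 - 8λ + 16 = 0.
Single eigenvalue λ = 4 with algebraic multiplicity 2.
Eigenvector v = (3,1); generalized eigenvector w with (A-λI)w=v is (1,0).
General solution: e^(4t)[c_1·v + c_2·(t·v + w)].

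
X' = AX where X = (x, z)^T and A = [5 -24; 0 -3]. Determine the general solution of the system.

Coefficient matrix A = [[5, -24], [0, -3]].
Characteristic polynomial det(A - λI) = λ^2 - 2λ - 15 = 0.
Eigenvalues λ = 5, -3.
For λ=5: (A-λI) row 1 is [0, -24], so an eigenvector is (1, 0).
For λ=-3: (A-λI) row 1 is [8, -24], so an eigenvector is (-3, -1).
General solution: K_1e^(5t)(1,0) + K_2e^(-3t)(-3,-1).

x(t) = K_1e^(5t) - 3K_2e^(-3t), z(t) = -K_2e^(-3t)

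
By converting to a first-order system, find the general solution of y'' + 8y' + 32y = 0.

y(t) = C_1e^(-4t)cos(4t) + C_2e^(-4t)sin(4t)

Let x_1 = y, x_2 = y'. Then x_1' = x_2 and x_2' = -32x_1 - 8x_2.
A = [[0,1],[-32,-8]]; det(A-λI) = λ^2 + 8λ + 32.
Eigenvalues λ = -4 ± 4i.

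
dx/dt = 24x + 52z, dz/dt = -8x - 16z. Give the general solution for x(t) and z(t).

Coefficient matrix A = [[24, 52], [-8, -16]].
Characteristic polynomial det(A - λI) = λ^2 - 8λ + 32 = 0.
Eigenvalues λ = 4 ± 4i (complex conjugate pair).
For λ=4+4i: an eigenvector is (3,-1) - i(2,-1) = (3 - 2i, -1 + i).
A real fundamental pair from Re and Im of e^((4+4i)t)v: X_1 = e^(4t)(cos(4t)·(3,-1) + sin(4t)·(2,-1)), X_2 = e^(4t)(sin(4t)·(3,-1) - cos(4t)·(2,-1)).
General solution: K_1X_1 + K_2X_2.

x(t) = 2K_1e^(4t)sin(4t) + 3K_1e^(4t)cos(4t) + 3K_2e^(4t)sin(4t) - 2K_2e^(4t)cos(4t), z(t) = -K_1e^(4t)sin(4t) - K_1e^(4t)cos(4t) - K_2e^(4t)sin(4t) + K_2e^(4t)cos(4t)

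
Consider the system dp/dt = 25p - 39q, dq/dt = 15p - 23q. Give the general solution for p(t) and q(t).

Coefficient matrix A = [[25, -39], [15, -23]].
Characteristic polynomial det(A - λI) = λ^2 - 2λ + 10 = 0.
Eigenvalues λ = 1 ± 3i (complex conjugate pair).
For λ=1+3i: an eigenvector is (3,2) - i(-2,-1) = (3 + 2i, 2 + i).
A real fundamental pair from Re and Im of e^((1+3i)t)v: X_1 = e^(t)(cos(3t)·(3,2) + sin(3t)·(-2,-1)), X_2 = e^(t)(sin(3t)·(3,2) - cos(3t)·(-2,-1)).
General solution: K_1X_1 + K_2X_2.

p(t) = -2K_1e^(t)sin(3t) + 3K_1e^(t)cos(3t) + 3K_2e^(t)sin(3t) + 2K_2e^(t)cos(3t), q(t) = -K_1e^(t)sin(3t) + 2K_1e^(t)cos(3t) + 2K_2e^(t)sin(3t) + K_2e^(t)cos(3t)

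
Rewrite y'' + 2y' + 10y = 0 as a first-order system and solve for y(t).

Let x_1 = y, x_2 = y'. Then x_1' = x_2 and x_2' = -10x_1 - 2x_2.
A = [[0,1],[-10,-2]]; det(A-λI) = λ^2 + 2λ + 10.
Eigenvalues λ = -1 ± 3i.

y(t) = C_1e^(-t)cos(3t) + C_2e^(-t)sin(3t)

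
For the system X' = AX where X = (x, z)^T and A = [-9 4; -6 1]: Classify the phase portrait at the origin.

A = [[-9,4],[-6,1]]; det(A-λI) = λ^2 + 8λ + 15.
λ = -3, -5: both negative.

stable node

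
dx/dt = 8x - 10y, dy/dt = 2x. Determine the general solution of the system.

Coefficient matrix A = [[8, -10], [2, 0]].
Characteristic polynomial det(A - λI) = λ^2 - 8λ + 20 = 0.
Eigenvalues λ = 4 ± 2i (complex conjugate pair).
For λ=4+2i: an eigenvector is (1,0) - i(2,1) = (1 - 2i, 0 - i).
A real fundamental pair from Re and Im of e^((4+2i)t)v: X_1 = e^(4t)(cos(2t)·(1,0) + sin(2t)·(2,1)), X_2 = e^(4t)(sin(2t)·(1,0) - cos(2t)·(2,1)).
General solution: C_1X_1 + C_2X_2.

x(t) = 2C_1e^(4t)sin(2t) + C_1e^(4t)cos(2t) + C_2e^(4t)sin(2t) - 2C_2e^(4t)cos(2t), y(t) = C_1e^(4t)sin(2t) - C_2e^(4t)cos(2t)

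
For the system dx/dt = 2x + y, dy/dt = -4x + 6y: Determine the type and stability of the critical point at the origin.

unstable improper node

A = [[2,1],[-4,6]]; det(A-λI) = λ^2 - 8λ + 16.
repeated λ = 4 with a single eigenvector.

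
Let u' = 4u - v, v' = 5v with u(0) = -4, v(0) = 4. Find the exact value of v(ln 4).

4096

A = [[4,-1],[0,5]]; eigenvalues λ = 4, 5.
Eigenvectors: (-1,0) for λ=4, (-1,1) for λ=5.
From the initial condition, c_1 = 0, c_2 = 4.
v(ln 4) = (0)(4^4)(0) + (4)(4^5)(1) = 4096.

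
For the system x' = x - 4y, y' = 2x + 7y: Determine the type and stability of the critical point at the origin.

unstable node

A = [[1,-4],[2,7]]; det(A-λI) = λ^2 - 8λ + 15.
λ = 3, 5: both positive.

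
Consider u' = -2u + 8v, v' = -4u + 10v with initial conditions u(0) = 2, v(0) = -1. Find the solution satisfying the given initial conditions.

Coefficient matrix A = [[-2, 8], [-4, 10]].
Characteristic polynomial det(A - λI) = λ^2 - 8λ + 12 = 0.
Eigenvalues λ = 2, 6.
For λ=2: (A-λI) row 1 is [-4, 8], so an eigenvector is (2, 1).
For λ=6: (A-λI) row 1 is [-8, 8], so an eigenvector is (1, 1).
General solution: K_1e^(2t)(2,1) + K_2e^(6t)(1,1).
Applying u(0)=2, v(0)=-1 gives K_1=3, K_2=-4.

u(t) = -4e^(6t) + 6e^(2t), v(t) = -4e^(6t) + 3e^(2t)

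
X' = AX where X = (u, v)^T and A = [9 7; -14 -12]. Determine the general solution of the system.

Coefficient matrix A = [[9, 7], [-14, -12]].
Characteristic polynomial det(A - λI) = λ^2 + 3λ - 10 = 0.
Eigenvalues λ = 2, -5.
For λ=2: (A-λI) row 1 is [7, 7], so an eigenvector is (-1, 1).
For λ=-5: (A-λI) row 1 is [14, 7], so an eigenvector is (-1, 2).
General solution: c_1e^(2t)(-1,1) + c_2e^(-5t)(-1,2).

u(t) = -c_1e^(2t) - c_2e^(-5t), v(t) = c_1e^(2t) + 2c_2e^(-5t)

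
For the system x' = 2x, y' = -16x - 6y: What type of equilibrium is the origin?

A = [[2,0],[-16,-6]]; det(A-λI) = λ^2 + 4λ - 12.
λ = -6, 2: opposite signs.

saddle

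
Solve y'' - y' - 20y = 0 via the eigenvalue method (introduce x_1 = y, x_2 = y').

Let x_1 = y, x_2 = y'. Then x_1' = x_2 and x_2' = 20x_1 + x_2.
A = [[0,1],[20,1]]; det(A-λI) = λ^2 - λ - 20.
Eigenvalues λ = -4, 5 with eigenvectors (1,-4), (1,5).

y(t) = c_1e^(-4t) + c_2e^(5t)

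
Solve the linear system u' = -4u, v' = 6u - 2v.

u(t) = -c_1e^(-4t), v(t) = 3c_1e^(-4t) - c_2e^(-2t)

Coefficient matrix A = [[-4, 0], [6, -2]].
Characteristic polynomial det(A - λI) = λ^2 + 6λ + 8 = 0.
Eigenvalues λ = -4, -2.
For λ=-4: (A-λI) row 2 is [6, 2], so an eigenvector is (-1, 3).
For λ=-2: (A-λI) row 1 is [-2, 0], so an eigenvector is (0, -1).
General solution: c_1e^(-4t)(-1,3) + c_2e^(-2t)(0,-1).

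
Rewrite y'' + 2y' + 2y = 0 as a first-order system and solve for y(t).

y(t) = c_1e^(-t)cos(t) + c_2e^(-t)sin(t)

Let x_1 = y, x_2 = y'. Then x_1' = x_2 and x_2' = -2x_1 - 2x_2.
A = [[0,1],[-2,-2]]; det(A-λI) = λ^2 + 2λ + 2.
Eigenvalues λ = -1 ± i.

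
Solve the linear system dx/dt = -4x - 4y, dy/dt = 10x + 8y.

Coefficient matrix A = [[-4, -4], [10, 8]].
Characteristic polynomial det(A - λI) = λ^2 - 4λ + 8 = 0.
Eigenvalues λ = 2 ± 2i (complex conjugate pair).
For λ=2+2i: an eigenvector is (-1,1) - i(1,-2) = (-1 - i, 1 + 2i).
A real fundamental pair from Re and Im of e^((2+2i)t)v: X_1 = e^(2t)(cos(2t)·(-1,1) + sin(2t)·(1,-2)), X_2 = e^(2t)(sin(2t)·(-1,1) - cos(2t)·(1,-2)).
General solution: K_1X_1 + K_2X_2.

x(t) = K_1e^(2t)sin(2t) - K_1e^(2t)cos(2t) - K_2e^(2t)sin(2t) - K_2e^(2t)cos(2t), y(t) = -2K_1e^(2t)sin(2t) + K_1e^(2t)cos(2t) + K_2e^(2t)sin(2t) + 2K_2e^(2t)cos(2t)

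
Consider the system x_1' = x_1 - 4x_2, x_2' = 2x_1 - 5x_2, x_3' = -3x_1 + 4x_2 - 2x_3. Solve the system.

x_1(t) = C_1e^(-3t) - 2C_2e^(-t), x_2(t) = C_1e^(-3t) - C_2e^(-t), x_3(t) = -C_1e^(-3t) + 2C_2e^(-t) + C_3e^(-2t)

Coefficient matrix A = [[1, -4, 0], [2, -5, 0], [-3, 4, -2]].
det(A - λI) = 0 gives eigenvalues λ = -3, -1, -2.
For λ=-3: eigenvector (1,1,-1).
For λ=-1: eigenvector (-2,-1,2).
For λ=-2: eigenvector (0,0,1).
General solution: C_1e^(-3t)(1,1,-1) + C_2e^(-t)(-2,-1,2) + C_3e^(-2t)(0,0,1).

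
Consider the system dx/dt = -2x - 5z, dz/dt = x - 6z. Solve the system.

x(t) = 2K_1e^(-4t)sin(t) + K_1e^(-4t)cos(t) + K_2e^(-4t)sin(t) - 2K_2e^(-4t)cos(t), z(t) = K_1e^(-4t)sin(t) - K_2e^(-4t)cos(t)

Coefficient matrix A = [[-2, -5], [1, -6]].
Characteristic polynomial det(A - λI) = λ^2 + 8λ + 17 = 0.
Eigenvalues λ = -4 ± i (complex conjugate pair).
For λ=-4+i: an eigenvector is (1,0) - i(2,1) = (1 - 2i, 0 - i).
A real fundamental pair from Re and Im of e^((-4+i)t)v: X_1 = e^(-4t)(cos(t)·(1,0) + sin(t)·(2,1)), X_2 = e^(-4t)(sin(t)·(1,0) - cos(t)·(2,1)).
General solution: K_1X_1 + K_2X_2.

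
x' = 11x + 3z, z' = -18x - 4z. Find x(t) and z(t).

Coefficient matrix A = [[11, 3], [-18, -4]].
Characteristic polynomial det(A - λI) = λ^2 - 7λ + 10 = 0.
Eigenvalues λ = 5, 2.
For λ=5: (A-λI) row 1 is [6, 3], so an eigenvector is (1, -2).
For λ=2: (A-λI) row 1 is [9, 3], so an eigenvector is (-1, 3).
General solution: C_1e^(5t)(1,-2) + C_2e^(2t)(-1,3).

x(t) = C_1e^(5t) - C_2e^(2t), z(t) = -2C_1e^(5t) + 3C_2e^(2t)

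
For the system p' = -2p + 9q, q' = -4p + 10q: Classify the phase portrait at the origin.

unstable improper node

A = [[-2,9],[-4,10]]; det(A-λI) = λ^2 - 8λ + 16.
repeated λ = 4 with a single eigenvector.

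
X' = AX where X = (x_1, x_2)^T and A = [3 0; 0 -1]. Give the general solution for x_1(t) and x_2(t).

x_1(t) = -K_2e^(3t), x_2(t) = K_1e^(-t)

Coefficient matrix A = [[3, 0], [0, -1]].
Characteristic polynomial det(A - λI) = λ^2 - 2λ - 3 = 0.
Eigenvalues λ = -1, 3.
For λ=-1: (A-λI) row 1 is [4, 0], so an eigenvector is (0, 1).
For λ=3: (A-λI) row 2 is [0, -4], so an eigenvector is (-1, 0).
General solution: K_1e^(-t)(0,1) + K_2e^(3t)(-1,0).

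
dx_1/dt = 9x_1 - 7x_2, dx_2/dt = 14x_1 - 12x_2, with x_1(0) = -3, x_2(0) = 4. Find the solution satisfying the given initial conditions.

x_1(t) = -10e^(2t) + 7e^(-5t), x_2(t) = -10e^(2t) + 14e^(-5t)

Coefficient matrix A = [[9, -7], [14, -12]].
Characteristic polynomial det(A - λI) = λ^2 + 3λ - 10 = 0.
Eigenvalues λ = 2, -5.
For λ=2: (A-λI) row 1 is [7, -7], so an eigenvector is (1, 1).
For λ=-5: (A-λI) row 1 is [14, -7], so an eigenvector is (1, 2).
General solution: c_1e^(2t)(1,1) + c_2e^(-5t)(1,2).
Applying x_1(0)=-3, x_2(0)=4 gives c_1=-10, c_2=7.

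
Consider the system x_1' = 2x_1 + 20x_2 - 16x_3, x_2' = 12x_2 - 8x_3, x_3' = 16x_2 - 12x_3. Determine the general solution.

x_1(t) = C_1e^(2t) - 2C_2e^(-4t) + 2C_3e^(4t), x_2(t) = -C_2e^(-4t) + C_3e^(4t), x_3(t) = -2C_2e^(-4t) + C_3e^(4t)

Coefficient matrix A = [[2, 20, -16], [0, 12, -8], [0, 16, -12]].
det(A - λI) = 0 gives eigenvalues λ = 2, -4, 4.
For λ=2: eigenvector (1,0,0).
For λ=-4: eigenvector (-2,-1,-2).
For λ=4: eigenvector (2,1,1).
General solution: C_1e^(2t)(1,0,0) + C_2e^(-4t)(-2,-1,-2) + C_3e^(4t)(2,1,1).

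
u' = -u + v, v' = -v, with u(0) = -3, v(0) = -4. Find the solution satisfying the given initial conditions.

Coefficient matrix A = [[-1, 1], [0, -1]].
Characteristic polynomial det(A - λI) = λ^2 + 2λ + 1 = 0.
Single eigenvalue λ = -1 with algebraic multiplicity 2.
Eigenvector v = (-1,0); generalized eigenvector w with (A-λI)w=v is (-2,-1).
General solution: e^(-t)[K_1·v + K_2·(t·v + w)].
Applying u(0)=-3, v(0)=-4 gives K_1=-5, K_2=4.

u(t) = -4te^(-t) - 3e^(-t), v(t) = -4e^(-t)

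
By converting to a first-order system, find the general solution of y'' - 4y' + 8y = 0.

Let x_1 = y, x_2 = y'. Then x_1' = x_2 and x_2' = -8x_1 + 4x_2.
A = [[0,1],[-8,4]]; det(A-λI) = λ^2 - 4λ + 8.
Eigenvalues λ = 2 ± 2i.

y(t) = C_1e^(2t)cos(2t) + C_2e^(2t)sin(2t)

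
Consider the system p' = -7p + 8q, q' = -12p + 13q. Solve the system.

Coefficient matrix A = [[-7, 8], [-12, 13]].
Characteristic polynomial det(A - λI) = λ^2 - 6λ + 5 = 0.
Eigenvalues λ = 5, 1.
For λ=5: (A-λI) row 1 is [-12, 8], so an eigenvector is (2, 3).
For λ=1: (A-λI) row 1 is [-8, 8], so an eigenvector is (-1, -1).
General solution: K_1e^(5t)(2,3) + K_2e^(t)(-1,-1).

p(t) = 2K_1e^(5t) - K_2e^(t), q(t) = 3K_1e^(5t) - K_2e^(t)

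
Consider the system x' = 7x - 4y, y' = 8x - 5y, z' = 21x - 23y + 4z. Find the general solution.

Coefficient matrix A = [[7, -4, 0], [8, -5, 0], [21, -23, 4]].
det(A - λI) = 0 gives eigenvalues λ = 4, 3, -1.
For λ=4: eigenvector (0,0,1).
For λ=3: eigenvector (1,1,2).
For λ=-1: eigenvector (-1,-2,-5).
General solution: K_1e^(4t)(0,0,1) + K_2e^(3t)(1,1,2) + K_3e^(-t)(-1,-2,-5).

x(t) = K_2e^(3t) - K_3e^(-t), y(t) = K_2e^(3t) - 2K_3e^(-t), z(t) = K_1e^(4t) + 2K_2e^(3t) - 5K_3e^(-t)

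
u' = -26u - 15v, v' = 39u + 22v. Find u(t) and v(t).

Coefficient matrix A = [[-26, -15], [39, 22]].
Characteristic polynomial det(A - λI) = λ^2 + 4λ + 13 = 0.
Eigenvalues λ = -2 ± 3i (complex conjugate pair).
For λ=-2+3i: an eigenvector is (2,-3) - i(-1,2) = (2 + i, -3 - 2i).
A real fundamental pair from Re and Im of e^((-2+3i)t)v: X_1 = e^(-2t)(cos(3t)·(2,-3) + sin(3t)·(-1,2)), X_2 = e^(-2t)(sin(3t)·(2,-3) - cos(3t)·(-1,2)).
General solution: K_1X_1 + K_2X_2.

u(t) = -K_1e^(-2t)sin(3t) + 2K_1e^(-2t)cos(3t) + 2K_2e^(-2t)sin(3t) + K_2e^(-2t)cos(3t), v(t) = 2K_1e^(-2t)sin(3t) - 3K_1e^(-2t)cos(3t) - 3K_2e^(-2t)sin(3t) - 2K_2e^(-2t)cos(3t)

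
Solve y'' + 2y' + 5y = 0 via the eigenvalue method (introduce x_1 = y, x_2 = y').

y(t) = C_1e^(-t)cos(2t) + C_2e^(-t)sin(2t)

Let x_1 = y, x_2 = y'. Then x_1' = x_2 and x_2' = -5x_1 - 2x_2.
A = [[0,1],[-5,-2]]; det(A-λI) = λ^2 + 2λ + 5.
Eigenvalues λ = -1 ± 2i.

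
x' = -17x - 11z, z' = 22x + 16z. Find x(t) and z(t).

x(t) = C_1e^(-6t) + C_2e^(5t), z(t) = -C_1e^(-6t) - 2C_2e^(5t)

Coefficient matrix A = [[-17, -11], [22, 16]].
Characteristic polynomial det(A - λI) = λ^2 + λ - 30 = 0.
Eigenvalues λ = -6, 5.
For λ=-6: (A-λI) row 1 is [-11, -11], so an eigenvector is (1, -1).
For λ=5: (A-λI) row 1 is [-22, -11], so an eigenvector is (1, -2).
General solution: C_1e^(-6t)(1,-1) + C_2e^(5t)(1,-2).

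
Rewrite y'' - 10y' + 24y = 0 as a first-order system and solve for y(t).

Let x_1 = y, x_2 = y'. Then x_1' = x_2 and x_2' = -24x_1 + 10x_2.
A = [[0,1],[-24,10]]; det(A-λI) = λ^2 - 10λ + 24.
Eigenvalues λ = 6, 4 with eigenvectors (1,6), (1,4).

y(t) = K_1e^(6t) + K_2e^(4t)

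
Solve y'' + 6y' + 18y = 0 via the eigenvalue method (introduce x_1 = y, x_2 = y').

Let x_1 = y, x_2 = y'. Then x_1' = x_2 and x_2' = -18x_1 - 6x_2.
A = [[0,1],[-18,-6]]; det(A-λI) = λ^2 + 6λ + 18.
Eigenvalues λ = -3 ± 3i.

y(t) = c_1e^(-3t)cos(3t) + c_2e^(-3t)sin(3t)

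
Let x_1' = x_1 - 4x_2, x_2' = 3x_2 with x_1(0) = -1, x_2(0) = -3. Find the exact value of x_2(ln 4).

A = [[1,-4],[0,3]]; eigenvalues λ = 1, 3.
Eigenvectors: (-1,0) for λ=1, (-2,1) for λ=3.
From the initial condition, c_1 = 7, c_2 = -3.
x_2(ln 4) = (7)(4^1)(0) + (-3)(4^3)(1) = -192.

-192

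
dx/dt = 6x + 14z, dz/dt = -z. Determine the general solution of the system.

Coefficient matrix A = [[6, 14], [0, -1]].
Characteristic polynomial det(A - λI) = λ^2 - 5λ - 6 = 0.
Eigenvalues λ = -1, 6.
For λ=-1: (A-λI) row 1 is [7, 14], so an eigenvector is (-2, 1).
For λ=6: (A-λI) row 1 is [0, 14], so an eigenvector is (1, 0).
General solution: c_1e^(-t)(-2,1) + c_2e^(6t)(1,0).

x(t) = -2c_1e^(-t) + c_2e^(6t), z(t) = c_1e^(-t)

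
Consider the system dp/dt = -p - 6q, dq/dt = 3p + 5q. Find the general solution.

p(t) = -c_1e^(2t)sin(3t) + c_1e^(2t)cos(3t) + c_2e^(2t)sin(3t) + c_2e^(2t)cos(3t), q(t) = c_1e^(2t)sin(3t) - c_2e^(2t)cos(3t)

Coefficient matrix A = [[-1, -6], [3, 5]].
Characteristic polynomial det(A - λI) = λ^2 - 4λ + 13 = 0.
Eigenvalues λ = 2 ± 3i (complex conjugate pair).
For λ=2+3i: an eigenvector is (1,0) - i(-1,1) = (1 + i, 0 - i).
A real fundamental pair from Re and Im of e^((2+3i)t)v: X_1 = e^(2t)(cos(3t)·(1,0) + sin(3t)·(-1,1)), X_2 = e^(2t)(sin(3t)·(1,0) - cos(3t)·(-1,1)).
General solution: c_1X_1 + c_2X_2.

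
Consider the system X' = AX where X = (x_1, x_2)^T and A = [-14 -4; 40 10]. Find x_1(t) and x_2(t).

x_1(t) = -K_1e^(-2t)sin(4t) + K_2e^(-2t)cos(4t), x_2(t) = 3K_1e^(-2t)sin(4t) + K_1e^(-2t)cos(4t) + K_2e^(-2t)sin(4t) - 3K_2e^(-2t)cos(4t)

Coefficient matrix A = [[-14, -4], [40, 10]].
Characteristic polynomial det(A - λI) = λ^2 + 4λ + 20 = 0.
Eigenvalues λ = -2 ± 4i (complex conjugate pair).
For λ=-2+4i: an eigenvector is (0,1) - i(-1,3) = (0 + i, 1 - 3i).
A real fundamental pair from Re and Im of e^((-2+4i)t)v: X_1 = e^(-2t)(cos(4t)·(0,1) + sin(4t)·(-1,3)), X_2 = e^(-2t)(sin(4t)·(0,1) - cos(4t)·(-1,3)).
General solution: K_1X_1 + K_2X_2.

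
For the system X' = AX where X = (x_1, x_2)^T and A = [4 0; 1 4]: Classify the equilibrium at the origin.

unstable improper node

A = [[4,0],[1,4]]; det(A-λI) = λ^2 - 8λ + 16.
repeated λ = 4 with a single eigenvector.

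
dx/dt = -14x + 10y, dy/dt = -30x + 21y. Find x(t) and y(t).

x(t) = -C_1e^(6t) - 2C_2e^(t), y(t) = -2C_1e^(6t) - 3C_2e^(t)

Coefficient matrix A = [[-14, 10], [-30, 21]].
Characteristic polynomial det(A - λI) = λ^2 - 7λ + 6 = 0.
Eigenvalues λ = 6, 1.
For λ=6: (A-λI) row 1 is [-20, 10], so an eigenvector is (-1, -2).
For λ=1: (A-λI) row 1 is [-15, 10], so an eigenvector is (-2, -3).
General solution: C_1e^(6t)(-1,-2) + C_2e^(t)(-2,-3).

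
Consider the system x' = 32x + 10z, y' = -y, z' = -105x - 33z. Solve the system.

x(t) = c_1e^(2t) - 2c_3e^(-3t), y(t) = c_2e^(-t), z(t) = -3c_1e^(2t) + 7c_3e^(-3t)

Coefficient matrix A = [[32, 0, 10], [0, -1, 0], [-105, 0, -33]].
det(A - λI) = 0 gives eigenvalues λ = 2, -1, -3.
For λ=2: eigenvector (1,0,-3).
For λ=-1: eigenvector (0,1,0).
For λ=-3: eigenvector (-2,0,7).
General solution: c_1e^(2t)(1,0,-3) + c_2e^(-t)(0,1,0) + c_3e^(-3t)(-2,0,7).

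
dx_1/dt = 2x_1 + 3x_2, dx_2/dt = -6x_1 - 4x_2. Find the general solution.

x_1(t) = -C_1e^(-t)cos(3t) - C_2e^(-t)sin(3t), x_2(t) = C_1e^(-t)sin(3t) + C_1e^(-t)cos(3t) + C_2e^(-t)sin(3t) - C_2e^(-t)cos(3t)

Coefficient matrix A = [[2, 3], [-6, -4]].
Characteristic polynomial det(A - λI) = λ^2 + 2λ + 10 = 0.
Eigenvalues λ = -1 ± 3i (complex conjugate pair).
For λ=-1+3i: an eigenvector is (-1,1) - i(0,1) = (-1, 1 - i).
A real fundamental pair from Re and Im of e^((-1+3i)t)v: X_1 = e^(-t)(cos(3t)·(-1,1) + sin(3t)·(0,1)), X_2 = e^(-t)(sin(3t)·(-1,1) - cos(3t)·(0,1)).
General solution: C_1X_1 + C_2X_2.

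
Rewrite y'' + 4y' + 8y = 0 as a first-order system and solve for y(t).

Let x_1 = y, x_2 = y'. Then x_1' = x_2 and x_2' = -8x_1 - 4x_2.
A = [[0,1],[-8,-4]]; det(A-λI) = λ^2 + 4λ + 8.
Eigenvalues λ = -2 ± 2i.

y(t) = C_1e^(-2t)cos(2t) + C_2e^(-2t)sin(2t)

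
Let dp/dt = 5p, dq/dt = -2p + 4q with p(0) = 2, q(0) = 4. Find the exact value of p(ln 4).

2048

A = [[5,0],[-2,4]]; eigenvalues λ = 5, 4.
Eigenvectors: (-1,2) for λ=5, (0,-1) for λ=4.
From the initial condition, c_1 = -2, c_2 = -8.
p(ln 4) = (-2)(4^5)(-1) + (-8)(4^4)(0) = 2048.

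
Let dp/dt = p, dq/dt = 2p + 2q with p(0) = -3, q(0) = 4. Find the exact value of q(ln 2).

4

A = [[1,0],[2,2]]; eigenvalues λ = 1, 2.
Eigenvectors: (-1,2) for λ=1, (0,1) for λ=2.
From the initial condition, c_1 = 3, c_2 = -2.
q(ln 2) = (3)(2^1)(2) + (-2)(2^2)(1) = 4.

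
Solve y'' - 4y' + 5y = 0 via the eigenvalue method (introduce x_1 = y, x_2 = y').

Let x_1 = y, x_2 = y'. Then x_1' = x_2 and x_2' = -5x_1 + 4x_2.
A = [[0,1],[-5,4]]; det(A-λI) = λ^2 - 4λ + 5.
Eigenvalues λ = 2 ± i.

y(t) = c_1e^(2t)cos(t) + c_2e^(2t)sin(t)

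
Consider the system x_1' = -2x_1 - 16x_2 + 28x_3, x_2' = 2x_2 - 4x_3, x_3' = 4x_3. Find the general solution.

x_1(t) = -4C_1e^(2t) + C_2e^(-2t) + 10C_3e^(4t), x_2(t) = C_1e^(2t) - 2C_3e^(4t), x_3(t) = C_3e^(4t)

Coefficient matrix A = [[-2, -16, 28], [0, 2, -4], [0, 0, 4]].
det(A - λI) = 0 gives eigenvalues λ = 2, -2, 4.
For λ=2: eigenvector (-4,1,0).
For λ=-2: eigenvector (1,0,0).
For λ=4: eigenvector (10,-2,1).
General solution: C_1e^(2t)(-4,1,0) + C_2e^(-2t)(1,0,0) + C_3e^(4t)(10,-2,1).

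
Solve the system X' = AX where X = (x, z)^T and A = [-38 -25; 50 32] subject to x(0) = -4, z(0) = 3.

Coefficient matrix A = [[-38, -25], [50, 32]].
Characteristic polynomial det(A - λI) = λ^2 + 6λ + 34 = 0.
Eigenvalues λ = -3 ± 5i (complex conjugate pair).
For λ=-3+5i: an eigenvector is (1,-1) - i(-2,3) = (1 + 2i, -1 - 3i).
A real fundamental pair from Re and Im of e^((-3+5i)t)v: X_1 = e^(-3t)(cos(5t)·(1,-1) + sin(5t)·(-2,3)), X_2 = e^(-3t)(sin(5t)·(1,-1) - cos(5t)·(-2,3)).
General solution: c_1X_1 + c_2X_2.
Applying x(0)=-4, z(0)=3 gives c_1=-6, c_2=1.

x(t) = 13e^(-3t)sin(5t) - 4e^(-3t)cos(5t), z(t) = -19e^(-3t)sin(5t) + 3e^(-3t)cos(5t)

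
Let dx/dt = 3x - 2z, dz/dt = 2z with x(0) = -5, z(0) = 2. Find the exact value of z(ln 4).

32

A = [[3,-2],[0,2]]; eigenvalues λ = 3, 2.
Eigenvectors: (-1,0) for λ=3, (-2,-1) for λ=2.
From the initial condition, c_1 = 9, c_2 = -2.
z(ln 4) = (9)(4^3)(0) + (-2)(4^2)(-1) = 32.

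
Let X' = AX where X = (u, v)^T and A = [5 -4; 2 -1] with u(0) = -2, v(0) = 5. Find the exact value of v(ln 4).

A = [[5,-4],[2,-1]]; eigenvalues λ = 3, 1.
Eigenvectors: (-2,-1) for λ=3, (-1,-1) for λ=1.
From the initial condition, c_1 = 7, c_2 = -12.
v(ln 4) = (7)(4^3)(-1) + (-12)(4^1)(-1) = -400.

-400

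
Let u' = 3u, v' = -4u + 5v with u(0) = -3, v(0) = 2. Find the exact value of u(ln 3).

A = [[3,0],[-4,5]]; eigenvalues λ = 3, 5.
Eigenvectors: (1,2) for λ=3, (0,1) for λ=5.
From the initial condition, c_1 = -3, c_2 = 8.
u(ln 3) = (-3)(3^3)(1) + (8)(3^5)(0) = -81.

-81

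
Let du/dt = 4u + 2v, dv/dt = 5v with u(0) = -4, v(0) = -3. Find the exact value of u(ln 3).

A = [[4,2],[0,5]]; eigenvalues λ = 4, 5.
Eigenvectors: (1,0) for λ=4, (2,1) for λ=5.
From the initial condition, c_1 = 2, c_2 = -3.
u(ln 3) = (2)(3^4)(1) + (-3)(3^5)(2) = -1296.

-1296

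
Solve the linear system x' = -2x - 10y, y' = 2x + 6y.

Coefficient matrix A = [[-2, -10], [2, 6]].
Characteristic polynomial det(A - λI) = λ^2 - 4λ + 8 = 0.
Eigenvalues λ = 2 ± 2i (complex conjugate pair).
For λ=2+2i: an eigenvector is (-2,1) - i(-1,0) = (-2 + i, 1).
A real fundamental pair from Re and Im of e^((2+2i)t)v: X_1 = e^(2t)(cos(2t)·(-2,1) + sin(2t)·(-1,0)), X_2 = e^(2t)(sin(2t)·(-2,1) - cos(2t)·(-1,0)).
General solution: K_1X_1 + K_2X_2.

x(t) = -K_1e^(2t)sin(2t) - 2K_1e^(2t)cos(2t) - 2K_2e^(2t)sin(2t) + K_2e^(2t)cos(2t), y(t) = K_1e^(2t)cos(2t) + K_2e^(2t)sin(2t)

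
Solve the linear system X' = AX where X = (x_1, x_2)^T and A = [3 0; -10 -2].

Coefficient matrix A = [[3, 0], [-10, -2]].
Characteristic polynomial det(A - λI) = λ^2 - λ - 6 = 0.
Eigenvalues λ = 3, -2.
For λ=3: (A-λI) row 2 is [-10, -5], so an eigenvector is (1, -2).
For λ=-2: (A-λI) row 1 is [5, 0], so an eigenvector is (0, 1).
General solution: c_1e^(3t)(1,-2) + c_2e^(-2t)(0,1).

x_1(t) = c_1e^(3t), x_2(t) = -2c_1e^(3t) + c_2e^(-2t)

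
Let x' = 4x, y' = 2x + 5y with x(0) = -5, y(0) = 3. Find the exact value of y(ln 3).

-891

A = [[4,0],[2,5]]; eigenvalues λ = 5, 4.
Eigenvectors: (0,-1) for λ=5, (-1,2) for λ=4.
From the initial condition, c_1 = 7, c_2 = 5.
y(ln 3) = (7)(3^5)(-1) + (5)(3^4)(2) = -891.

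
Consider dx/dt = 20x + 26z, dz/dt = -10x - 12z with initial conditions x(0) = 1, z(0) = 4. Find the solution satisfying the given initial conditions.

Coefficient matrix A = [[20, 26], [-10, -12]].
Characteristic polynomial det(A - λI) = λ^2 - 8λ + 20 = 0.
Eigenvalues λ = 4 ± 2i (complex conjugate pair).
For λ=4+2i: an eigenvector is (-3,2) - i(2,-1) = (-3 - 2i, 2 + i).
A real fundamental pair from Re and Im of e^((4+2i)t)v: X_1 = e^(4t)(cos(2t)·(-3,2) + sin(2t)·(2,-1)), X_2 = e^(4t)(sin(2t)·(-3,2) - cos(2t)·(2,-1)).
General solution: c_1X_1 + c_2X_2.
Applying x(0)=1, z(0)=4 gives c_1=9, c_2=-14.

x(t) = 60e^(4t)sin(2t) + e^(4t)cos(2t), z(t) = -37e^(4t)sin(2t) + 4e^(4t)cos(2t)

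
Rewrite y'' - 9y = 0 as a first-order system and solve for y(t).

Let x_1 = y, x_2 = y'. Then x_1' = x_2 and x_2' = 9x_1.
A = [[0,1],[9,0]]; det(A-λI) = λ^2 - 9.
Eigenvalues λ = 3, -3 with eigenvectors (1,3), (1,-3).

y(t) = C_1e^(3t) + C_2e^(-3t)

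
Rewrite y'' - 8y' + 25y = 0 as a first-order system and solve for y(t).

Let x_1 = y, x_2 = y'. Then x_1' = x_2 and x_2' = -25x_1 + 8x_2.
A = [[0,1],[-25,8]]; det(A-λI) = λ^2 - 8λ + 25.
Eigenvalues λ = 4 ± 3i.

y(t) = C_1e^(4t)cos(3t) + C_2e^(4t)sin(3t)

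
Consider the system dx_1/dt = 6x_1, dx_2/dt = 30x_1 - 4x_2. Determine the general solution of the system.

Coefficient matrix A = [[6, 0], [30, -4]].
Characteristic polynomial det(A - λI) = λ^2 - 2λ - 24 = 0.
Eigenvalues λ = -4, 6.
For λ=-4: (A-λI) row 1 is [10, 0], so an eigenvector is (0, 1).
For λ=6: (A-λI) row 2 is [30, -10], so an eigenvector is (-1, -3).
General solution: K_1e^(-4t)(0,1) + K_2e^(6t)(-1,-3).

x_1(t) = -K_2e^(6t), x_2(t) = K_1e^(-4t) - 3K_2e^(6t)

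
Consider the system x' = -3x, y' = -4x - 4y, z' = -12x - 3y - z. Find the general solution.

x(t) = c_1e^(-3t), y(t) = -4c_1e^(-3t) + c_3e^(-4t), z(t) = c_2e^(-t) + c_3e^(-4t)

Coefficient matrix A = [[-3, 0, 0], [-4, -4, 0], [-12, -3, -1]].
det(A - λI) = 0 gives eigenvalues λ = -3, -1, -4.
For λ=-3: eigenvector (1,-4,0).
For λ=-1: eigenvector (0,0,1).
For λ=-4: eigenvector (0,1,1).
General solution: c_1e^(-3t)(1,-4,0) + c_2e^(-t)(0,0,1) + c_3e^(-4t)(0,1,1).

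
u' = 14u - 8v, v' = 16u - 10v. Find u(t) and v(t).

u(t) = -K_1e^(-2t) - K_2e^(6t), v(t) = -2K_1e^(-2t) - K_2e^(6t)

Coefficient matrix A = [[14, -8], [16, -10]].
Characteristic polynomial det(A - λI) = λ^2 - 4λ - 12 = 0.
Eigenvalues λ = -2, 6.
For λ=-2: (A-λI) row 1 is [16, -8], so an eigenvector is (-1, -2).
For λ=6: (A-λI) row 1 is [8, -8], so an eigenvector is (-1, -1).
General solution: K_1e^(-2t)(-1,-2) + K_2e^(6t)(-1,-1).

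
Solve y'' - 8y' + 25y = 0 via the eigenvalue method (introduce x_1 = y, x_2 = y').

Let x_1 = y, x_2 = y'. Then x_1' = x_2 and x_2' = -25x_1 + 8x_2.
A = [[0,1],[-25,8]]; det(A-λI) = λ^2 - 8λ + 25.
Eigenvalues λ = 4 ± 3i.

y(t) = c_1e^(4t)cos(3t) + c_2e^(4t)sin(3t)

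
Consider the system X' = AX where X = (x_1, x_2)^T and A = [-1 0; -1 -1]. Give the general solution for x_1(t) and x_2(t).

Coefficient matrix A = [[-1, 0], [-1, -1]].
Characteristic polynomial det(A - λI) = λ^2 + 2λ + 1 = 0.
Single eigenvalue λ = -1 with algebraic multiplicity 2.
Eigenvector v = (0,1); generalized eigenvector w with (A-λI)w=v is (-1,-2).
General solution: e^(-t)[K_1·v + K_2·(t·v + w)].

x_1(t) = -K_2e^(-t), x_2(t) = K_1e^(-t) + K_2te^(-t) - 2K_2e^(-t)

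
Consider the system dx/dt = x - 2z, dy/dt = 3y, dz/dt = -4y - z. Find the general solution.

Coefficient matrix A = [[1, 0, -2], [0, 3, 0], [0, -4, -1]].
det(A - λI) = 0 gives eigenvalues λ = 1, 3, -1.
For λ=1: eigenvector (1,0,0).
For λ=3: eigenvector (1,1,-1).
For λ=-1: eigenvector (1,0,1).
General solution: C_1e^(t)(1,0,0) + C_2e^(3t)(1,1,-1) + C_3e^(-t)(1,0,1).

x(t) = C_1e^(t) + C_2e^(3t) + C_3e^(-t), y(t) = C_2e^(3t), z(t) = -C_2e^(3t) + C_3e^(-t)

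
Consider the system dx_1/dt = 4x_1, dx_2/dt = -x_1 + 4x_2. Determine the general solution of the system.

Coefficient matrix A = [[4, 0], [-1, 4]].
Characteristic polynomial det(A - λI) = λ^2 - 8λ + 16 = 0.
Single eigenvalue λ = 4 with algebraic multiplicity 2.
Eigenvector v = (0,1); generalized eigenvector w with (A-λI)w=v is (-1,3).
General solution: e^(4t)[K_1·v + K_2·(t·v + w)].

x_1(t) = -K_2e^(4t), x_2(t) = K_1e^(4t) + K_2te^(4t) + 3K_2e^(4t)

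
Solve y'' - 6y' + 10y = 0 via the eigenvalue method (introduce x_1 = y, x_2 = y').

Let x_1 = y, x_2 = y'. Then x_1' = x_2 and x_2' = -10x_1 + 6x_2.
A = [[0,1],[-10,6]]; det(A-λI) = λ^2 - 6λ + 10.
Eigenvalues λ = 3 ± i.

y(t) = C_1e^(3t)cos(t) + C_2e^(3t)sin(t)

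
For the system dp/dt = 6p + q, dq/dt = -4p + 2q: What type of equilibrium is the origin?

A = [[6,1],[-4,2]]; det(A-λI) = λ^2 - 8λ + 16.
repeated λ = 4 with a single eigenvector.

unstable improper node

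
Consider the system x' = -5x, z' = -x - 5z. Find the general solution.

x(t) = -c_2e^(-5t), z(t) = c_1e^(-5t) + c_2te^(-5t)

Coefficient matrix A = [[-5, 0], [-1, -5]].
Characteristic polynomial det(A - λI) = λ^2 + 10λ + 25 = 0.
Single eigenvalue λ = -5 with algebraic multiplicity 2.
Eigenvector v = (0,1); generalized eigenvector w with (A-λI)w=v is (-1,0).
General solution: e^(-5t)[c_1·v + c_2·(t·v + w)].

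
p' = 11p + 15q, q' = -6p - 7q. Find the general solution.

Coefficient matrix A = [[11, 15], [-6, -7]].
Characteristic polynomial det(A - λI) = λ^2 - 4λ + 13 = 0.
Eigenvalues λ = 2 ± 3i (complex conjugate pair).
For λ=2+3i: an eigenvector is (2,-1) - i(1,-1) = (2 - i, -1 + i).
A real fundamental pair from Re and Im of e^((2+3i)t)v: X_1 = e^(2t)(cos(3t)·(2,-1) + sin(3t)·(1,-1)), X_2 = e^(2t)(sin(3t)·(2,-1) - cos(3t)·(1,-1)).
General solution: C_1X_1 + C_2X_2.

p(t) = C_1e^(2t)sin(3t) + 2C_1e^(2t)cos(3t) + 2C_2e^(2t)sin(3t) - C_2e^(2t)cos(3t), q(t) = -C_1e^(2t)sin(3t) - C_1e^(2t)cos(3t) - C_2e^(2t)sin(3t) + C_2e^(2t)cos(3t)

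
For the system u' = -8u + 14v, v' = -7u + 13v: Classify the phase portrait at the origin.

saddle

A = [[-8,14],[-7,13]]; det(A-λI) = λ^2 - 5λ - 6.
λ = -1, 6: opposite signs.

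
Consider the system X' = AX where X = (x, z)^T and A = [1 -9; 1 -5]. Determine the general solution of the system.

Coefficient matrix A = [[1, -9], [1, -5]].
Characteristic polynomial det(A - λI) = λ^2 + 4λ + 4 = 0.
Single eigenvalue λ = -2 with algebraic multiplicity 2.
Eigenvector v = (3,1); generalized eigenvector w with (A-λI)w=v is (1,0).
General solution: e^(-2t)[C_1·v + C_2·(t·v + w)].

x(t) = 3C_1e^(-2t) + 3C_2te^(-2t) + C_2e^(-2t), z(t) = C_1e^(-2t) + C_2te^(-2t)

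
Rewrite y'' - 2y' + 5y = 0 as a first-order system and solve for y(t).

Let x_1 = y, x_2 = y'. Then x_1' = x_2 and x_2' = -5x_1 + 2x_2.
A = [[0,1],[-5,2]]; det(A-λI) = λ^2 - 2λ + 5.
Eigenvalues λ = 1 ± 2i.

y(t) = c_1e^(t)cos(2t) + c_2e^(t)sin(2t)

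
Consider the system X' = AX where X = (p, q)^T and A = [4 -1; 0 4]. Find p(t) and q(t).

p(t) = K_1e^(4t) + K_2te^(4t) + 2K_2e^(4t), q(t) = -K_2e^(4t)

Coefficient matrix A = [[4, -1], [0, 4]].
Characteristic polynomial det(A - λI) = λ^2 - 8λ + 16 = 0.
Single eigenvalue λ = 4 with algebraic multiplicity 2.
Eigenvector v = (1,0); generalized eigenvector w with (A-λI)w=v is (2,-1).
General solution: e^(4t)[K_1·v + K_2·(t·v + w)].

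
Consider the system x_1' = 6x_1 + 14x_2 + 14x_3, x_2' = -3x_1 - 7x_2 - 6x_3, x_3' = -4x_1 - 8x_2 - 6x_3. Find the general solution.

Coefficient matrix A = [[6, 14, 14], [-3, -7, -6], [-4, -8, -6]].
det(A - λI) = 0 gives eigenvalues λ = -2, -4, -1.
For λ=-2: eigenvector (7,-3,-1).
For λ=-4: eigenvector (-7,3,2).
For λ=-1: eigenvector (-2,1,0).
General solution: K_1e^(-2t)(7,-3,-1) + K_2e^(-4t)(-7,3,2) + K_3e^(-t)(-2,1,0).

x_1(t) = 7K_1e^(-2t) - 7K_2e^(-4t) - 2K_3e^(-t), x_2(t) = -3K_1e^(-2t) + 3K_2e^(-4t) + K_3e^(-t), x_3(t) = -K_1e^(-2t) + 2K_2e^(-4t)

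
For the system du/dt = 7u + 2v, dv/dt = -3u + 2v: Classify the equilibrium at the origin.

A = [[7,2],[-3,2]]; det(A-λI) = λ^2 - 9λ + 20.
λ = 5, 4: both positive.

unstable node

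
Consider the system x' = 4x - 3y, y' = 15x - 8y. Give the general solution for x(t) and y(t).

x(t) = C_1e^(-2t)cos(3t) + C_2e^(-2t)sin(3t), y(t) = C_1e^(-2t)sin(3t) + 2C_1e^(-2t)cos(3t) + 2C_2e^(-2t)sin(3t) - C_2e^(-2t)cos(3t)

Coefficient matrix A = [[4, -3], [15, -8]].
Characteristic polynomial det(A - λI) = λ^2 + 4λ + 13 = 0.
Eigenvalues λ = -2 ± 3i (complex conjugate pair).
For λ=-2+3i: an eigenvector is (1,2) - i(0,1) = (1, 2 - i).
A real fundamental pair from Re and Im of e^((-2+3i)t)v: X_1 = e^(-2t)(cos(3t)·(1,2) + sin(3t)·(0,1)), X_2 = e^(-2t)(sin(3t)·(1,2) - cos(3t)·(0,1)).
General solution: C_1X_1 + C_2X_2.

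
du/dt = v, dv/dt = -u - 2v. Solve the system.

u(t) = c_1e^(-t) + c_2te^(-t) + c_2e^(-t), v(t) = -c_1e^(-t) - c_2te^(-t)

Coefficient matrix A = [[0, 1], [-1, -2]].
Characteristic polynomial det(A - λI) = λ^2 + 2λ + 1 = 0.
Single eigenvalue λ = -1 with algebraic multiplicity 2.
Eigenvector v = (1,-1); generalized eigenvector w with (A-λI)w=v is (1,0).
General solution: e^(-t)[c_1·v + c_2·(t·v + w)].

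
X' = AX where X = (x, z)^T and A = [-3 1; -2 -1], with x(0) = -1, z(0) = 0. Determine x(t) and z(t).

Coefficient matrix A = [[-3, 1], [-2, -1]].
Characteristic polynomial det(A - λI) = λ^2 + 4λ + 5 = 0.
Eigenvalues λ = -2 ± i (complex conjugate pair).
For λ=-2+i: an eigenvector is (1,1) - i(0,-1) = (1, 1 + i).
A real fundamental pair from Re and Im of e^((-2+i)t)v: X_1 = e^(-2t)(cos(t)·(1,1) + sin(t)·(0,-1)), X_2 = e^(-2t)(sin(t)·(1,1) - cos(t)·(0,-1)).
General solution: K_1X_1 + K_2X_2.
Applying x(0)=-1, z(0)=0 gives K_1=-1, K_2=1.

x(t) = e^(-2t)sin(t) - e^(-2t)cos(t), z(t) = 2e^(-2t)sin(t)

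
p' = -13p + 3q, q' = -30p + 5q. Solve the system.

p(t) = K_1e^(-4t)sin(3t) - K_2e^(-4t)cos(3t), q(t) = 3K_1e^(-4t)sin(3t) + K_1e^(-4t)cos(3t) + K_2e^(-4t)sin(3t) - 3K_2e^(-4t)cos(3t)

Coefficient matrix A = [[-13, 3], [-30, 5]].
Characteristic polynomial det(A - λI) = λ^2 + 8λ + 25 = 0.
Eigenvalues λ = -4 ± 3i (complex conjugate pair).
For λ=-4+3i: an eigenvector is (0,1) - i(1,3) = (0 - i, 1 - 3i).
A real fundamental pair from Re and Im of e^((-4+3i)t)v: X_1 = e^(-4t)(cos(3t)·(0,1) + sin(3t)·(1,3)), X_2 = e^(-4t)(sin(3t)·(0,1) - cos(3t)·(1,3)).
General solution: K_1X_1 + K_2X_2.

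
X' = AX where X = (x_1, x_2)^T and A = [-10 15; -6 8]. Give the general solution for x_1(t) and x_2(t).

Coefficient matrix A = [[-10, 15], [-6, 8]].
Characteristic polynomial det(A - λI) = λ^2 + 2λ + 10 = 0.
Eigenvalues λ = -1 ± 3i (complex conjugate pair).
For λ=-1+3i: an eigenvector is (1,1) - i(2,1) = (1 - 2i, 1 - i).
A real fundamental pair from Re and Im of e^((-1+3i)t)v: X_1 = e^(-t)(cos(3t)·(1,1) + sin(3t)·(2,1)), X_2 = e^(-t)(sin(3t)·(1,1) - cos(3t)·(2,1)).
General solution: c_1X_1 + c_2X_2.

x_1(t) = 2c_1e^(-t)sin(3t) + c_1e^(-t)cos(3t) + c_2e^(-t)sin(3t) - 2c_2e^(-t)cos(3t), x_2(t) = c_1e^(-t)sin(3t) + c_1e^(-t)cos(3t) + c_2e^(-t)sin(3t) - c_2e^(-t)cos(3t)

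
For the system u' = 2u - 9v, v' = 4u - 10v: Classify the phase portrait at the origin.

stable improper node

A = [[2,-9],[4,-10]]; det(A-λI) = λ^2 + 8λ + 16.
repeated λ = -4 with a single eigenvector.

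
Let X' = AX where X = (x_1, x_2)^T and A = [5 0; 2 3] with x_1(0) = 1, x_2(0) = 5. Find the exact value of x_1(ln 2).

32

A = [[5,0],[2,3]]; eigenvalues λ = 5, 3.
Eigenvectors: (1,1) for λ=5, (0,-1) for λ=3.
From the initial condition, c_1 = 1, c_2 = -4.
x_1(ln 2) = (1)(2^5)(1) + (-4)(2^3)(0) = 32.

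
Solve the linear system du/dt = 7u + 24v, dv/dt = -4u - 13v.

u(t) = 2C_1e^(-5t) + 3C_2e^(-t), v(t) = -C_1e^(-5t) - C_2e^(-t)

Coefficient matrix A = [[7, 24], [-4, -13]].
Characteristic polynomial det(A - λI) = λ^2 + 6λ + 5 = 0.
Eigenvalues λ = -5, -1.
For λ=-5: (A-λI) row 1 is [12, 24], so an eigenvector is (2, -1).
For λ=-1: (A-λI) row 1 is [8, 24], so an eigenvector is (3, -1).
General solution: C_1e^(-5t)(2,-1) + C_2e^(-t)(3,-1).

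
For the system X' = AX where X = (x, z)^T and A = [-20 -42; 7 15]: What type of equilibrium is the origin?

saddle

A = [[-20,-42],[7,15]]; det(A-λI) = λ^2 + 5λ - 6.
λ = -6, 1: opposite signs.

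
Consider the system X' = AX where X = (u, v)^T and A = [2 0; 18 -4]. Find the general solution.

u(t) = c_1e^(2t), v(t) = 3c_1e^(2t) - c_2e^(-4t)

Coefficient matrix A = [[2, 0], [18, -4]].
Characteristic polynomial det(A - λI) = λ^2 + 2λ - 8 = 0.
Eigenvalues λ = 2, -4.
For λ=2: (A-λI) row 2 is [18, -6], so an eigenvector is (1, 3).
For λ=-4: (A-λI) row 1 is [6, 0], so an eigenvector is (0, -1).
General solution: c_1e^(2t)(1,3) + c_2e^(-4t)(0,-1).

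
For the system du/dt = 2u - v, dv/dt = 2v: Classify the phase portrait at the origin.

A = [[2,-1],[0,2]]; det(A-λI) = λ^2 - 4λ + 4.
repeated λ = 2 with a single eigenvector.

unstable improper node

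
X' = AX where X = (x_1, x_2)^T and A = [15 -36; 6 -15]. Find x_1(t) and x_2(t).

x_1(t) = -3c_1e^(3t) + 2c_2e^(-3t), x_2(t) = -c_1e^(3t) + c_2e^(-3t)

Coefficient matrix A = [[15, -36], [6, -15]].
Characteristic polynomial det(A - λI) = λ^2 - 9 = 0.
Eigenvalues λ = 3, -3.
For λ=3: (A-λI) row 1 is [12, -36], so an eigenvector is (-3, -1).
For λ=-3: (A-λI) row 1 is [18, -36], so an eigenvector is (2, 1).
General solution: c_1e^(3t)(-3,-1) + c_2e^(-3t)(2,1).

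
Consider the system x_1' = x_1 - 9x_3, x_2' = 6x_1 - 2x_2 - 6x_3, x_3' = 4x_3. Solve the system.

x_1(t) = C_1e^(t) - 3C_3e^(4t), x_2(t) = 2C_1e^(t) + C_2e^(-2t) - 4C_3e^(4t), x_3(t) = C_3e^(4t)

Coefficient matrix A = [[1, 0, -9], [6, -2, -6], [0, 0, 4]].
det(A - λI) = 0 gives eigenvalues λ = 1, -2, 4.
For λ=1: eigenvector (1,2,0).
For λ=-2: eigenvector (0,1,0).
For λ=4: eigenvector (-3,-4,1).
General solution: C_1e^(t)(1,2,0) + C_2e^(-2t)(0,1,0) + C_3e^(4t)(-3,-4,1).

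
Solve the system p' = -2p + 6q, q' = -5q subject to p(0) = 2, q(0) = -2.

Coefficient matrix A = [[-2, 6], [0, -5]].
Characteristic polynomial det(A - λI) = λ^2 + 7λ + 10 = 0.
Eigenvalues λ = -5, -2.
For λ=-5: (A-λI) row 1 is [3, 6], so an eigenvector is (2, -1).
For λ=-2: (A-λI) row 1 is [0, 6], so an eigenvector is (1, 0).
General solution: K_1e^(-5t)(2,-1) + K_2e^(-2t)(1,0).
Applying p(0)=2, q(0)=-2 gives K_1=2, K_2=-2.

p(t) = -2e^(-2t) + 4e^(-5t), q(t) = -2e^(-5t)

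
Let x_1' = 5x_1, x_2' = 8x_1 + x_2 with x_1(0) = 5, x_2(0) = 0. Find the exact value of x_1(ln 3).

1215

A = [[5,0],[8,1]]; eigenvalues λ = 1, 5.
Eigenvectors: (0,-1) for λ=1, (1,2) for λ=5.
From the initial condition, c_1 = 10, c_2 = 5.
x_1(ln 3) = (10)(3^1)(0) + (5)(3^5)(1) = 1215.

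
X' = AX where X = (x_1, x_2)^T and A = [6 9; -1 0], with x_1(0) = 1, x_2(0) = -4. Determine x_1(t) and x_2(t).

Coefficient matrix A = [[6, 9], [-1, 0]].
Characteristic polynomial det(A - λI) = λ^2 - 6λ + 9 = 0.
Single eigenvalue λ = 3 with algebraic multiplicity 2.
Eigenvector v = (3,-1); generalized eigenvector w with (A-λI)w=v is (-2,1).
General solution: e^(3t)[K_1·v + K_2·(t·v + w)].
Applying x_1(0)=1, x_2(0)=-4 gives K_1=-7, K_2=-11.

x_1(t) = -33te^(3t) + e^(3t), x_2(t) = 11te^(3t) - 4e^(3t)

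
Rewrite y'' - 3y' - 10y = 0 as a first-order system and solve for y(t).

Let x_1 = y, x_2 = y'. Then x_1' = x_2 and x_2' = 10x_1 + 3x_2.
A = [[0,1],[10,3]]; det(A-λI) = λ^2 - 3λ - 10.
Eigenvalues λ = 5, -2 with eigenvectors (1,5), (1,-2).

y(t) = C_1e^(5t) + C_2e^(-2t)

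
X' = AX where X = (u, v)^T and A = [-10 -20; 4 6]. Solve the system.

Coefficient matrix A = [[-10, -20], [4, 6]].
Characteristic polynomial det(A - λI) = λ^2 + 4λ + 20 = 0.
Eigenvalues λ = -2 ± 4i (complex conjugate pair).
For λ=-2+4i: an eigenvector is (1,0) - i(-2,1) = (1 + 2i, 0 - i).
A real fundamental pair from Re and Im of e^((-2+4i)t)v: X_1 = e^(-2t)(cos(4t)·(1,0) + sin(4t)·(-2,1)), X_2 = e^(-2t)(sin(4t)·(1,0) - cos(4t)·(-2,1)).
General solution: K_1X_1 + K_2X_2.

u(t) = -2K_1e^(-2t)sin(4t) + K_1e^(-2t)cos(4t) + K_2e^(-2t)sin(4t) + 2K_2e^(-2t)cos(4t), v(t) = K_1e^(-2t)sin(4t) - K_2e^(-2t)cos(4t)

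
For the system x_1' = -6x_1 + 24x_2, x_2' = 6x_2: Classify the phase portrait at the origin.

A = [[-6,24],[0,6]]; det(A-λI) = λ^2 - 36.
λ = 6, -6: opposite signs.

saddle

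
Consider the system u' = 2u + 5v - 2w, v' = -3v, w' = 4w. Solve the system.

Coefficient matrix A = [[2, 5, -2], [0, -3, 0], [0, 0, 4]].
det(A - λI) = 0 gives eigenvalues λ = 4, -3, 2.
For λ=4: eigenvector (-1,0,1).
For λ=-3: eigenvector (-1,1,0).
For λ=2: eigenvector (1,0,0).
General solution: c_1e^(4t)(-1,0,1) + c_2e^(-3t)(-1,1,0) + c_3e^(2t)(1,0,0).

u(t) = -c_1e^(4t) - c_2e^(-3t) + c_3e^(2t), v(t) = c_2e^(-3t), w(t) = c_1e^(4t)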